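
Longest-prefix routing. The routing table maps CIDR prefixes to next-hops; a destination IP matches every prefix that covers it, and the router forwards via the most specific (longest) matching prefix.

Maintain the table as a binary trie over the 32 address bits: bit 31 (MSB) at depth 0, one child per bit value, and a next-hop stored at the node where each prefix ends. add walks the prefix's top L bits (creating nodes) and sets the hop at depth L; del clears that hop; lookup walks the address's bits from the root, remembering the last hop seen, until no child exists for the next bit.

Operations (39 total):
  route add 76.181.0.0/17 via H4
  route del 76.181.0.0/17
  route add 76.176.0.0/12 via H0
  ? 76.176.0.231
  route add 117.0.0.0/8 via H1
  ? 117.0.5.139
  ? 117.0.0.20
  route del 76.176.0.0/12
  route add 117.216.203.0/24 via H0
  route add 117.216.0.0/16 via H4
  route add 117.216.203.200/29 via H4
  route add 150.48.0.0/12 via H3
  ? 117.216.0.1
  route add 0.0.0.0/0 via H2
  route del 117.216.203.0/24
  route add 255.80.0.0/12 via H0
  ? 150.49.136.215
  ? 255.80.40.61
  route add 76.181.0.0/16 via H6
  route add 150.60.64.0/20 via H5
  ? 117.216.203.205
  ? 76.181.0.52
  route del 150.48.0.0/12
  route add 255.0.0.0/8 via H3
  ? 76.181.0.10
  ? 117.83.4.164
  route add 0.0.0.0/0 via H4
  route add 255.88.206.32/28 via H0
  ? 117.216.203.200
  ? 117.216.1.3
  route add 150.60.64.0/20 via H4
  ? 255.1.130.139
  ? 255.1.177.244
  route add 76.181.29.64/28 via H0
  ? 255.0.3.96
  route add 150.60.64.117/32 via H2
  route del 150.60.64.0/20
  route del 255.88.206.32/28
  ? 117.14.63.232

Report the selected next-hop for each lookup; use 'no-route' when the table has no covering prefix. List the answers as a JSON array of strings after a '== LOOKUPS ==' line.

Process each operation:
  add 76.181.0.0/17 -> H4 at depth 17
  del 76.181.0.0/17 (clear depth 17)
  add 76.176.0.0/12 -> H0 at depth 12
  ? 76.176.0.231  path d0:-→d1:-→d2:-→d3:-→d4:-→d5:-→d6:-→d7:-→d8:-→d9:-→d10:-→d11:-→d12:H0→d13:-  best=H0
  add 117.0.0.0/8 -> H1 at depth 8
  ? 117.0.5.139  path d0:-→d1:-→d2:-→d3:-→d4:-→d5:-→d6:-→d7:-→d8:H1  best=H1
  ? 117.0.0.20  path d0:-→d1:-→d2:-→d3:-→d4:-→d5:-→d6:-→d7:-→d8:H1  best=H1
  del 76.176.0.0/12 (clear depth 12)
  add 117.216.203.0/24 -> H0 at depth 24
  add 117.216.0.0/16 -> H4 at depth 16
  add 117.216.203.200/29 -> H4 at depth 29
  add 150.48.0.0/12 -> H3 at depth 12
  ? 117.216.0.1  path d0:-→d1:-→d2:-→d3:-→d4:-→d5:-→d6:-→d7:-→d8:H1→d9:-→d10:-→d11:-→d12:-→d13:-→d14:-→d15:-→d16:H4  best=H4
  add 0.0.0.0/0 -> H2 at depth 0
  del 117.216.203.0/24 (clear depth 24)
  add 255.80.0.0/12 -> H0 at depth 12
  ? 150.49.136.215  path d0:H2→d1:-→d2:-→d3:-→d4:-→d5:-→d6:-→d7:-→d8:-→d9:-→d10:-→d11:-→d12:H3  best=H3
  ? 255.80.40.61  path d0:H2→d1:-→d2:-→d3:-→d4:-→d5:-→d6:-→d7:-→d8:-→d9:-→d10:-→d11:-→d12:H0  best=H0
  add 76.181.0.0/16 -> H6 at depth 16
  add 150.60.64.0/20 -> H5 at depth 20
  ? 117.216.203.205  path d0:H2→d1:-→d2:-→d3:-→d4:-→d5:-→d6:-→d7:-→d8:H1→d9:-→d10:-→d11:-→d12:-→d13:-→d14:-→d15:-→d16:H4→d17:-→d18:-→d19:-→d20:-→d21:-→d22:-→d23:-→d24:-→d25:-→d26:-→d27:-→d28:-→d29:H4  best=H4
  ? 76.181.0.52  path d0:H2→d1:-→d2:-→d3:-→d4:-→d5:-→d6:-→d7:-→d8:-→d9:-→d10:-→d11:-→d12:-→d13:-→d14:-→d15:-→d16:H6→d17:-  best=H6
  del 150.48.0.0/12 (clear depth 12)
  add 255.0.0.0/8 -> H3 at depth 8
  ? 76.181.0.10  path d0:H2→d1:-→d2:-→d3:-→d4:-→d5:-→d6:-→d7:-→d8:-→d9:-→d10:-→d11:-→d12:-→d13:-→d14:-→d15:-→d16:H6→d17:-  best=H6
  ? 117.83.4.164  path d0:H2→d1:-→d2:-→d3:-→d4:-→d5:-→d6:-→d7:-→d8:H1  best=H1
  add 0.0.0.0/0 -> H4 at depth 0
  add 255.88.206.32/28 -> H0 at depth 28
  ? 117.216.203.200  path d0:H4→d1:-→d2:-→d3:-→d4:-→d5:-→d6:-→d7:-→d8:H1→d9:-→d10:-→d11:-→d12:-→d13:-→d14:-→d15:-→d16:H4→d17:-→d18:-→d19:-→d20:-→d21:-→d22:-→d23:-→d24:-→d25:-→d26:-→d27:-→d28:-→d29:H4  best=H4
  ? 117.216.1.3  path d0:H4→d1:-→d2:-→d3:-→d4:-→d5:-→d6:-→d7:-→d8:H1→d9:-→d10:-→d11:-→d12:-→d13:-→d14:-→d15:-→d16:H4  best=H4
  add 150.60.64.0/20 -> H4 at depth 20
  ? 255.1.130.139  path d0:H4→d1:-→d2:-→d3:-→d4:-→d5:-→d6:-→d7:-→d8:H3→d9:-  best=H3
  ? 255.1.177.244  path d0:H4→d1:-→d2:-→d3:-→d4:-→d5:-→d6:-→d7:-→d8:H3→d9:-  best=H3
  add 76.181.29.64/28 -> H0 at depth 28
  ? 255.0.3.96  path d0:H4→d1:-→d2:-→d3:-→d4:-→d5:-→d6:-→d7:-→d8:H3→d9:-  best=H3
  add 150.60.64.117/32 -> H2 at depth 32
  del 150.60.64.0/20 (clear depth 20)
  del 255.88.206.32/28 (clear depth 28)
  ? 117.14.63.232  path d0:H4→d1:-→d2:-→d3:-→d4:-→d5:-→d6:-→d7:-→d8:H1  best=H1

== LOOKUPS ==
["H0","H1","H1","H4","H3","H0","H4","H6","H6","H1","H4","H4","H3","H3","H3","H1"]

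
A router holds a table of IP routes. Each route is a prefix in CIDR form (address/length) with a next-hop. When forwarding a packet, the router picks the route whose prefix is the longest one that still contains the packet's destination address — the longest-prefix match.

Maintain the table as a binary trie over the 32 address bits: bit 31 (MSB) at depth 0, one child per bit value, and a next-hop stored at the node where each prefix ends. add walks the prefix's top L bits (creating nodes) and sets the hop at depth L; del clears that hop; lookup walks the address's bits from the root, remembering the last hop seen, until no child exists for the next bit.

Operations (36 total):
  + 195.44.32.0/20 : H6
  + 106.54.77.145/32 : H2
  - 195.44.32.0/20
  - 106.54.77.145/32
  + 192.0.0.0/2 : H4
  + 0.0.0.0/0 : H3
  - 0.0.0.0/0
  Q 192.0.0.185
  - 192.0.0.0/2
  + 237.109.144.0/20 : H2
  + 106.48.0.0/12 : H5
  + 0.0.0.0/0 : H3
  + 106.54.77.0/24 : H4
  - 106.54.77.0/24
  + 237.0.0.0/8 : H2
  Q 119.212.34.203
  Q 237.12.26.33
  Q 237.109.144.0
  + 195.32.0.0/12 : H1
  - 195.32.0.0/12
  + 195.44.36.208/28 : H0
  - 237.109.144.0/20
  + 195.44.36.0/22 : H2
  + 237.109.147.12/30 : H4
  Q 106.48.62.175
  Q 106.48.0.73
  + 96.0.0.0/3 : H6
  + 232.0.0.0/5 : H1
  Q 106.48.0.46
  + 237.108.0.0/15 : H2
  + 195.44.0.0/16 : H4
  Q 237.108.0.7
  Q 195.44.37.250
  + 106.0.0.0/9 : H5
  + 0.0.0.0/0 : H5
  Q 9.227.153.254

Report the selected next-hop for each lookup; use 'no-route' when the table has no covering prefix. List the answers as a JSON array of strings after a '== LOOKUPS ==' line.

Process each operation:
  add 195.44.32.0/20 -> H6 at depth 20
  add 106.54.77.145/32 -> H2 at depth 32
  - 195.44.32.0/20 clear@20
  - 106.54.77.145/32 clear@32
  add 192.0.0.0/2 -> H4 at depth 2
  add 0.0.0.0/0 -> H3 at depth 0
  - 0.0.0.0/0 clear@0
  lookup 192.0.0.185: bits 110000 walk d0:-→d1:-→d2:H4→d3:-→d4:-→d5:-→d6:- -> H4
  - 192.0.0.0/2 clear@2
  add 237.109.144.0/20 -> H2 at depth 20
  add 106.48.0.0/12 -> H5 at depth 12
  add 0.0.0.0/0 -> H3 at depth 0
  add 106.54.77.0/24 -> H4 at depth 24
  - 106.54.77.0/24 clear@24
  add 237.0.0.0/8 -> H2 at depth 8
  lookup 119.212.34.203: bits 011 walk d0:H3→d1:-→d2:-→d3:- -> H3
  lookup 237.12.26.33: bits 111011010 walk d0:H3→d1:-→d2:-→d3:-→d4:-→d5:-→d6:-→d7:-→d8:H2→d9:- -> H2
  lookup 237.109.144.0: bits 11101101011011011001 walk d0:H3→d1:-→d2:-→d3:-→d4:-→d5:-→d6:-→d7:-→d8:H2→d9:-→d10:-→d11:-→d12:-→d13:-→d14:-→d15:-→d16:-→d17:-→d18:-→d19:-→d20:H2 -> H2
  add 195.32.0.0/12 -> H1 at depth 12
  - 195.32.0.0/12 clear@12
  add 195.44.36.208/28 -> H0 at depth 28
  - 237.109.144.0/20 clear@20
  add 195.44.36.0/22 -> H2 at depth 22
  add 237.109.147.12/30 -> H4 at depth 30
  lookup 106.48.62.175: bits 0110101000110 walk d0:H3→d1:-→d2:-→d3:-→d4:-→d5:-→d6:-→d7:-→d8:-→d9:-→d10:-→d11:-→d12:H5→d13:- -> H5
  lookup 106.48.0.73: bits 0110101000110 walk d0:H3→d1:-→d2:-→d3:-→d4:-→d5:-→d6:-→d7:-→d8:-→d9:-→d10:-→d11:-→d12:H5→d13:- -> H5
  add 96.0.0.0/3 -> H6 at depth 3
  add 232.0.0.0/5 -> H1 at depth 5
  lookup 106.48.0.46: bits 0110101000110 walk d0:H3→d1:-→d2:-→d3:H6→d4:-→d5:-→d6:-→d7:-→d8:-→d9:-→d10:-→d11:-→d12:H5→d13:- -> H5
  add 237.108.0.0/15 -> H2 at depth 15
  add 195.44.0.0/16 -> H4 at depth 16
  lookup 237.108.0.7: bits 111011010110110 walk d0:H3→d1:-→d2:-→d3:-→d4:-→d5:H1→d6:-→d7:-→d8:H2→d9:-→d10:-→d11:-→d12:-→d13:-→d14:-→d15:H2 -> H2
  lookup 195.44.37.250: bits 11000011001011000010010 walk d0:H3→d1:-→d2:-→d3:-→d4:-→d5:-→d6:-→d7:-→d8:-→d9:-→d10:-→d11:-→d12:-→d13:-→d14:-→d15:-→d16:H4→d17:-→d18:-→d19:-→d20:-→d21:-→d22:H2→d23:- -> H2
  add 106.0.0.0/9 -> H5 at depth 9
  add 0.0.0.0/0 -> H5 at depth 0
  lookup 9.227.153.254: bits 0 walk d0:H5→d1:- -> H5

== LOOKUPS ==
["H4","H3","H2","H2","H5","H5","H5","H2","H2","H5"]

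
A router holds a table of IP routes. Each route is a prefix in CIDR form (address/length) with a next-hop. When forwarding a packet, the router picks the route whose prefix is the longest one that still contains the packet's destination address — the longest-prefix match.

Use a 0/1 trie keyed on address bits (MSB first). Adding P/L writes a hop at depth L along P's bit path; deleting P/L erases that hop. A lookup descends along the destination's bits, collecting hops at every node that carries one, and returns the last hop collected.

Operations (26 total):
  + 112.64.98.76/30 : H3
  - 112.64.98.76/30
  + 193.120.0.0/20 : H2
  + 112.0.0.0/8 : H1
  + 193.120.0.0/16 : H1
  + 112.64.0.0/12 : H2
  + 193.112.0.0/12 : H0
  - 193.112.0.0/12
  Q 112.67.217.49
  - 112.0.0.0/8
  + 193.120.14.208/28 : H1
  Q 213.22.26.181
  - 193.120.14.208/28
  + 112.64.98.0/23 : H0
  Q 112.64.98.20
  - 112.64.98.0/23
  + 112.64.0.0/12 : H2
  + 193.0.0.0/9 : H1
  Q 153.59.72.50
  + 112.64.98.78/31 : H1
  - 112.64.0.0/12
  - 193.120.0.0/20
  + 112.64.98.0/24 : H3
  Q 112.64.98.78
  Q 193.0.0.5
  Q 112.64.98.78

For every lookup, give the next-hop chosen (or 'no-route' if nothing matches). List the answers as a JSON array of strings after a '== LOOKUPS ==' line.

Trace:
  + 112.64.98.76/30 (H3) depth=30
  - 112.64.98.76/30 clear@30
  + 193.120.0.0/20 (H2) depth=20
  + 112.0.0.0/8 (H1) depth=8
  + 193.120.0.0/16 (H1) depth=16
  + 112.64.0.0/12 (H2) depth=12
  + 193.112.0.0/12 (H0) depth=12
  - 193.112.0.0/12 clear@12
  ? 112.67.217.49  path d0:-→d1:-→d2:-→d3:-→d4:-→d5:-→d6:-→d7:-→d8:H1→d9:-→d10:-→d11:-→d12:H2→d13:-→d14:-  best=H2
  - 112.0.0.0/8 clear@8
  + 193.120.14.208/28 (H1) depth=28
  ? 213.22.26.181  path d0:-→d1:-→d2:-→d3:-  best=no-route
  - 193.120.14.208/28 clear@28
  + 112.64.98.0/23 (H0) depth=23
  ? 112.64.98.20  path d0:-→d1:-→d2:-→d3:-→d4:-→d5:-→d6:-→d7:-→d8:-→d9:-→d10:-→d11:-→d12:H2→d13:-→d14:-→d15:-→d16:-→d17:-→d18:-→d19:-→d20:-→d21:-→d22:-→d23:H0→d24:-→d25:-  best=H0
  - 112.64.98.0/23 clear@23
  + 112.64.0.0/12 (H2) depth=12
  + 193.0.0.0/9 (H1) depth=9
  ? 153.59.72.50  path d0:-→d1:-  best=no-route
  + 112.64.98.78/31 (H1) depth=31
  - 112.64.0.0/12 clear@12
  - 193.120.0.0/20 clear@20
  + 112.64.98.0/24 (H3) depth=24
  ? 112.64.98.78  path d0:-→d1:-→d2:-→d3:-→d4:-→d5:-→d6:-→d7:-→d8:-→d9:-→d10:-→d11:-→d12:-→d13:-→d14:-→d15:-→d16:-→d17:-→d18:-→d19:-→d20:-→d21:-→d22:-→d23:-→d24:H3→d25:-→d26:-→d27:-→d28:-→d29:-→d30:-→d31:H1  best=H1
  ? 193.0.0.5  path d0:-→d1:-→d2:-→d3:-→d4:-→d5:-→d6:-→d7:-→d8:-→d9:H1  best=H1
  ? 112.64.98.78  path d0:-→d1:-→d2:-→d3:-→d4:-→d5:-→d6:-→d7:-→d8:-→d9:-→d10:-→d11:-→d12:-→d13:-→d14:-→d15:-→d16:-→d17:-→d18:-→d19:-→d20:-→d21:-→d22:-→d23:-→d24:H3→d25:-→d26:-→d27:-→d28:-→d29:-→d30:-→d31:H1  best=H1

== LOOKUPS ==
["H2","no-route","H0","no-route","H1","H1","H1"]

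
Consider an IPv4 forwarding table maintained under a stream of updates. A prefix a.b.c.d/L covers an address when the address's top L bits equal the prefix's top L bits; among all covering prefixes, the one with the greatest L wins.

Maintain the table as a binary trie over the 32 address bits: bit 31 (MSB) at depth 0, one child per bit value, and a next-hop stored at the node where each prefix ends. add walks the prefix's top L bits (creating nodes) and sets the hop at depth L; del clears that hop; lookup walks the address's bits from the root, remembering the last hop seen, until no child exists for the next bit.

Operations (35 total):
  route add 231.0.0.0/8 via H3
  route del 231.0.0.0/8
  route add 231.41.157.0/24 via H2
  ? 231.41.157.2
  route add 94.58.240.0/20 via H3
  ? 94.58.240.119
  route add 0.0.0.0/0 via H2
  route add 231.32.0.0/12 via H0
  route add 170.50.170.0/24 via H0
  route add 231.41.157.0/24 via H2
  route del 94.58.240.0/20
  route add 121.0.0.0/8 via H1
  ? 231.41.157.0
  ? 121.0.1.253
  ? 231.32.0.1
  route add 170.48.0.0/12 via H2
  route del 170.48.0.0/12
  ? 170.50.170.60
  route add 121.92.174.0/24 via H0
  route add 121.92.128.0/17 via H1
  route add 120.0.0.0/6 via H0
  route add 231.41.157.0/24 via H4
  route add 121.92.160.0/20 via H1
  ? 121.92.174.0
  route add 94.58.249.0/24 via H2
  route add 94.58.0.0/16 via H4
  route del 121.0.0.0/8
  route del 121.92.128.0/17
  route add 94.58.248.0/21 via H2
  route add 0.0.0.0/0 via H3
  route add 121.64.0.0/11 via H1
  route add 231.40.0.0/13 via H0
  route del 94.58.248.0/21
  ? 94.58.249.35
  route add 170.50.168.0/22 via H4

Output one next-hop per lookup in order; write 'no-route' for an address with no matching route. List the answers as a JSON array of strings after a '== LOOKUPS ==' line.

Apply in order:
  + 231.0.0.0/8 (H3) depth=8
  - 231.0.0.0/8 clear@8
  + 231.41.157.0/24 (H2) depth=24
  Q 231.41.157.2: descend 111001110010100110011101 ; hops seen [H2] ; pick H2
  + 94.58.240.0/20 (H3) depth=20
  Q 94.58.240.119: descend 01011110001110101111 ; hops seen [H3] ; pick H3
  + 0.0.0.0/0 (H2) depth=0
  + 231.32.0.0/12 (H0) depth=12
  + 170.50.170.0/24 (H0) depth=24
  + 231.41.157.0/24 (H2) depth=24
  - 94.58.240.0/20 clear@20
  + 121.0.0.0/8 (H1) depth=8
  Q 231.41.157.0: descend 111001110010100110011101 ; hops seen [H2,H0,H2] ; pick H2
  Q 121.0.1.253: descend 01111001 ; hops seen [H2,H1] ; pick H1
  Q 231.32.0.1: descend 111001110010 ; hops seen [H2,H0] ; pick H0
  + 170.48.0.0/12 (H2) depth=12
  - 170.48.0.0/12 clear@12
  Q 170.50.170.60: descend 101010100011001010101010 ; hops seen [H2,H0] ; pick H0
  + 121.92.174.0/24 (H0) depth=24
  + 121.92.128.0/17 (H1) depth=17
  + 120.0.0.0/6 (H0) depth=6
  + 231.41.157.0/24 (H4) depth=24
  + 121.92.160.0/20 (H1) depth=20
  Q 121.92.174.0: descend 011110010101110010101110 ; hops seen [H2,H0,H1,H1,H1,H0] ; pick H0
  + 94.58.249.0/24 (H2) depth=24
  + 94.58.0.0/16 (H4) depth=16
  - 121.0.0.0/8 clear@8
  - 121.92.128.0/17 clear@17
  + 94.58.248.0/21 (H2) depth=21
  + 0.0.0.0/0 (H3) depth=0
  + 121.64.0.0/11 (H1) depth=11
  + 231.40.0.0/13 (H0) depth=13
  - 94.58.248.0/21 clear@21
  Q 94.58.249.35: descend 010111100011101011111001 ; hops seen [H3,H4,H2] ; pick H2
  + 170.50.168.0/22 (H4) depth=22

== LOOKUPS ==
["H2","H3","H2","H1","H0","H0","H0","H2"]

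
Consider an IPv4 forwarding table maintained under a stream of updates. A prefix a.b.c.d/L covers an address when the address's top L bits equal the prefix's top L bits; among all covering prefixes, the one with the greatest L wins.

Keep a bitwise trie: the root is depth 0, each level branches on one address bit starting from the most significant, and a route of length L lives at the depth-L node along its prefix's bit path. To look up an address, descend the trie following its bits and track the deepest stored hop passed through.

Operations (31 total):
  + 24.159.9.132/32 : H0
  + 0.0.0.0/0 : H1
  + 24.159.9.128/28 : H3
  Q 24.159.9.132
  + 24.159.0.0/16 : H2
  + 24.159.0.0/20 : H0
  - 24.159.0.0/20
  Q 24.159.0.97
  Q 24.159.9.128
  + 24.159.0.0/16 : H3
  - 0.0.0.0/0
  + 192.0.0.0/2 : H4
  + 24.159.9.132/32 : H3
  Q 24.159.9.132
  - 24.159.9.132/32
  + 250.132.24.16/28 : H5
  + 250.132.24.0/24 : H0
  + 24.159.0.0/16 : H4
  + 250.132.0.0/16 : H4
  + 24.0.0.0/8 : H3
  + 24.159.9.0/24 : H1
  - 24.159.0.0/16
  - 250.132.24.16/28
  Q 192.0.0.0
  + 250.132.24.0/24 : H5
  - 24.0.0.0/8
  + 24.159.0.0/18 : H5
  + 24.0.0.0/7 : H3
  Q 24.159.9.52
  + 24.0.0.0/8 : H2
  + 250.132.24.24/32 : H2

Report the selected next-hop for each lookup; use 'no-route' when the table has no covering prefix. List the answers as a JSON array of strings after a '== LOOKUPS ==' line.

Process each operation:
  + 24.159.9.132/32 (H0) depth=32
  + 0.0.0.0/0 (H1) depth=0
  + 24.159.9.128/28 (H3) depth=28
  lookup 24.159.9.132: bits 00011000100111110000100110000100 walk d0:H1→d1:-→d2:-→d3:-→d4:-→d5:-→d6:-→d7:-→d8:-→d9:-→d10:-→d11:-→d12:-→d13:-→d14:-→d15:-→d16:-→d17:-→d18:-→d19:-→d20:-→d21:-→d22:-→d23:-→d24:-→d25:-→d26:-→d27:-→d28:H3→d29:-→d30:-→d31:-→d32:H0 -> H0
  + 24.159.0.0/16 (H2) depth=16
  + 24.159.0.0/20 (H0) depth=20
  - 24.159.0.0/20 clear@20
  lookup 24.159.0.97: bits 00011000100111110000 walk d0:H1→d1:-→d2:-→d3:-→d4:-→d5:-→d6:-→d7:-→d8:-→d9:-→d10:-→d11:-→d12:-→d13:-→d14:-→d15:-→d16:H2→d17:-→d18:-→d19:-→d20:- -> H2
  lookup 24.159.9.128: bits 00011000100111110000100110000 walk d0:H1→d1:-→d2:-→d3:-→d4:-→d5:-→d6:-→d7:-→d8:-→d9:-→d10:-→d11:-→d12:-→d13:-→d14:-→d15:-→d16:H2→d17:-→d18:-→d19:-→d20:-→d21:-→d22:-→d23:-→d24:-→d25:-→d26:-→d27:-→d28:H3→d29:- -> H3
  + 24.159.0.0/16 (H3) depth=16
  - 0.0.0.0/0 clear@0
  + 192.0.0.0/2 (H4) depth=2
  + 24.159.9.132/32 (H3) depth=32
  lookup 24.159.9.132: bits 00011000100111110000100110000100 walk d0:-→d1:-→d2:-→d3:-→d4:-→d5:-→d6:-→d7:-→d8:-→d9:-→d10:-→d11:-→d12:-→d13:-→d14:-→d15:-→d16:H3→d17:-→d18:-→d19:-→d20:-→d21:-→d22:-→d23:-→d24:-→d25:-→d26:-→d27:-→d28:H3→d29:-→d30:-→d31:-→d32:H3 -> H3
  - 24.159.9.132/32 clear@32
  + 250.132.24.16/28 (H5) depth=28
  + 250.132.24.0/24 (H0) depth=24
  + 24.159.0.0/16 (H4) depth=16
  + 250.132.0.0/16 (H4) depth=16
  + 24.0.0.0/8 (H3) depth=8
  + 24.159.9.0/24 (H1) depth=24
  - 24.159.0.0/16 clear@16
  - 250.132.24.16/28 clear@28
  lookup 192.0.0.0: bits 11 walk d0:-→d1:-→d2:H4 -> H4
  + 250.132.24.0/24 (H5) depth=24
  - 24.0.0.0/8 clear@8
  + 24.159.0.0/18 (H5) depth=18
  + 24.0.0.0/7 (H3) depth=7
  lookup 24.159.9.52: bits 000110001001111100001001 walk d0:-→d1:-→d2:-→d3:-→d4:-→d5:-→d6:-→d7:H3→d8:-→d9:-→d10:-→d11:-→d12:-→d13:-→d14:-→d15:-→d16:-→d17:-→d18:H5→d19:-→d20:-→d21:-→d22:-→d23:-→d24:H1 -> H1
  + 24.0.0.0/8 (H2) depth=8
  + 250.132.24.24/32 (H2) depth=32

== LOOKUPS ==
["H0","H2","H3","H3","H4","H1"]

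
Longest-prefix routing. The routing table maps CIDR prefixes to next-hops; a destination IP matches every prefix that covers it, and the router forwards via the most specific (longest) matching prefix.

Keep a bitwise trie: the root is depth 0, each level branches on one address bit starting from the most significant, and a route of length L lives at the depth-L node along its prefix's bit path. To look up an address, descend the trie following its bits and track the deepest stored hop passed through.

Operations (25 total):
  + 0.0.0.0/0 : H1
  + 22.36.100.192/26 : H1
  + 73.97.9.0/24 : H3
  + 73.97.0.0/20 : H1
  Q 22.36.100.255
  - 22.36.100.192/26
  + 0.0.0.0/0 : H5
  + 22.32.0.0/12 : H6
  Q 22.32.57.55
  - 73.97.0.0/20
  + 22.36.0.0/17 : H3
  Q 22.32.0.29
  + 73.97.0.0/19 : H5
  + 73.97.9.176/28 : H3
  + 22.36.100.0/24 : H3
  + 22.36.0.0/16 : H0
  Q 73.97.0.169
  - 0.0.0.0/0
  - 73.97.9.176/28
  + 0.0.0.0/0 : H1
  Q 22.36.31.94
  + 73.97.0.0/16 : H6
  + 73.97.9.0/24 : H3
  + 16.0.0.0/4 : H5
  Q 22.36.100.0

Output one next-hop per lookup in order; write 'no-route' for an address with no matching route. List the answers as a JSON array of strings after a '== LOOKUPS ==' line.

Process each operation:
  + 0.0.0.0/0 (H1) depth=0
  + 22.36.100.192/26 (H1) depth=26
  + 73.97.9.0/24 (H3) depth=24
  + 73.97.0.0/20 (H1) depth=20
  ? 22.36.100.255  path d0:H1→d1:-→d2:-→d3:-→d4:-→d5:-→d6:-→d7:-→d8:-→d9:-→d10:-→d11:-→d12:-→d13:-→d14:-→d15:-→d16:-→d17:-→d18:-→d19:-→d20:-→d21:-→d22:-→d23:-→d24:-→d25:-→d26:H1  best=H1
  - 22.36.100.192/26 clear@26
  + 0.0.0.0/0 (H5) depth=0
  + 22.32.0.0/12 (H6) depth=12
  ? 22.32.57.55  path d0:H5→d1:-→d2:-→d3:-→d4:-→d5:-→d6:-→d7:-→d8:-→d9:-→d10:-→d11:-→d12:H6→d13:-  best=H6
  - 73.97.0.0/20 clear@20
  + 22.36.0.0/17 (H3) depth=17
  ? 22.32.0.29  path d0:H5→d1:-→d2:-→d3:-→d4:-→d5:-→d6:-→d7:-→d8:-→d9:-→d10:-→d11:-→d12:H6→d13:-  best=H6
  + 73.97.0.0/19 (H5) depth=19
  + 73.97.9.176/28 (H3) depth=28
  + 22.36.100.0/24 (H3) depth=24
  + 22.36.0.0/16 (H0) depth=16
  ? 73.97.0.169  path d0:H5→d1:-→d2:-→d3:-→d4:-→d5:-→d6:-→d7:-→d8:-→d9:-→d10:-→d11:-→d12:-→d13:-→d14:-→d15:-→d16:-→d17:-→d18:-→d19:H5→d20:-  best=H5
  - 0.0.0.0/0 clear@0
  - 73.97.9.176/28 clear@28
  + 0.0.0.0/0 (H1) depth=0
  ? 22.36.31.94  path d0:H1→d1:-→d2:-→d3:-→d4:-→d5:-→d6:-→d7:-→d8:-→d9:-→d10:-→d11:-→d12:H6→d13:-→d14:-→d15:-→d16:H0→d17:H3  best=H3
  + 73.97.0.0/16 (H6) depth=16
  + 73.97.9.0/24 (H3) depth=24
  + 16.0.0.0/4 (H5) depth=4
  ? 22.36.100.0  path d0:H1→d1:-→d2:-→d3:-→d4:H5→d5:-→d6:-→d7:-→d8:-→d9:-→d10:-→d11:-→d12:H6→d13:-→d14:-→d15:-→d16:H0→d17:H3→d18:-→d19:-→d20:-→d21:-→d22:-→d23:-→d24:H3  best=H3

== LOOKUPS ==
["H1","H6","H6","H5","H3","H3"]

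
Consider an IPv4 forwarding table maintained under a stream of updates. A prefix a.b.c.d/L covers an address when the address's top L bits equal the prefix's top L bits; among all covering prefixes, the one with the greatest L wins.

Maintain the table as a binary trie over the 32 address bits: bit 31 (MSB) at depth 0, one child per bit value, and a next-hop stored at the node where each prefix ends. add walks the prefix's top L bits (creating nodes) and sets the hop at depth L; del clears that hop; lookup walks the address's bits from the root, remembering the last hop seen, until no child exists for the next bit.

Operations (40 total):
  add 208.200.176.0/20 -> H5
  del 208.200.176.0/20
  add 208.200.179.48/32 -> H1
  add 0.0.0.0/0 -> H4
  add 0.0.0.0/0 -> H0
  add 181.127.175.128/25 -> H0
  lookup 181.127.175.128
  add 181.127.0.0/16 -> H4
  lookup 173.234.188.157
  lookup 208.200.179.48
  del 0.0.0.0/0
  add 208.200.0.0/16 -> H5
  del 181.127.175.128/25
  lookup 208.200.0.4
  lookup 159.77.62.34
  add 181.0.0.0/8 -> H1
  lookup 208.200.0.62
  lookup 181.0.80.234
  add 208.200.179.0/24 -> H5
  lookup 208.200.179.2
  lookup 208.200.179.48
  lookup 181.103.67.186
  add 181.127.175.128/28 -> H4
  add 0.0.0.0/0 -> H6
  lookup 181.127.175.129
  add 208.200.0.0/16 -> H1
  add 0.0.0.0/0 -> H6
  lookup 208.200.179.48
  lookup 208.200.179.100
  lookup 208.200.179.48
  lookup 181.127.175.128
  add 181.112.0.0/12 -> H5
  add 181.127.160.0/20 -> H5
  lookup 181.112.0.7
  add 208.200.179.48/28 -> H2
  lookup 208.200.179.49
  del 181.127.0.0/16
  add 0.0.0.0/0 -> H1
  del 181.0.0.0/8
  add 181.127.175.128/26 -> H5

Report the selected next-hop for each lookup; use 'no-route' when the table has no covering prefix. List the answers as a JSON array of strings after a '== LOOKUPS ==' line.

Trace:
  add 208.200.176.0/20 -> H5 at depth 20
  del 208.200.176.0/20 (clear depth 20)
  add 208.200.179.48/32 -> H1 at depth 32
  add 0.0.0.0/0 -> H4 at depth 0
  add 0.0.0.0/0 -> H0 at depth 0
  add 181.127.175.128/25 -> H0 at depth 25
  lookup 181.127.175.128: bits 1011010101111111101011111 walk d0:H0→d1:-→d2:-→d3:-→d4:-→d5:-→d6:-→d7:-→d8:-→d9:-→d10:-→d11:-→d12:-→d13:-→d14:-→d15:-→d16:-→d17:-→d18:-→d19:-→d20:-→d21:-→d22:-→d23:-→d24:-→d25:H0 -> H0
  add 181.127.0.0/16 -> H4 at depth 16
  lookup 173.234.188.157: bits 101 walk d0:H0→d1:-→d2:-→d3:- -> H0
  lookup 208.200.179.48: bits 11010000110010001011001100110000 walk d0:H0→d1:-→d2:-→d3:-→d4:-→d5:-→d6:-→d7:-→d8:-→d9:-→d10:-→d11:-→d12:-→d13:-→d14:-→d15:-→d16:-→d17:-→d18:-→d19:-→d20:-→d21:-→d22:-→d23:-→d24:-→d25:-→d26:-→d27:-→d28:-→d29:-→d30:-→d31:-→d32:H1 -> H1
  del 0.0.0.0/0 (clear depth 0)
  add 208.200.0.0/16 -> H5 at depth 16
  del 181.127.175.128/25 (clear depth 25)
  lookup 208.200.0.4: bits 1101000011001000 walk d0:-→d1:-→d2:-→d3:-→d4:-→d5:-→d6:-→d7:-→d8:-→d9:-→d10:-→d11:-→d12:-→d13:-→d14:-→d15:-→d16:H5 -> H5
  lookup 159.77.62.34: bits 10 walk d0:-→d1:-→d2:- -> no-route
  add 181.0.0.0/8 -> H1 at depth 8
  lookup 208.200.0.62: bits 1101000011001000 walk d0:-→d1:-→d2:-→d3:-→d4:-→d5:-→d6:-→d7:-→d8:-→d9:-→d10:-→d11:-→d12:-→d13:-→d14:-→d15:-→d16:H5 -> H5
  lookup 181.0.80.234: bits 101101010 walk d0:-→d1:-→d2:-→d3:-→d4:-→d5:-→d6:-→d7:-→d8:H1→d9:- -> H1
  add 208.200.179.0/24 -> H5 at depth 24
  lookup 208.200.179.2: bits 11010000110010001011001100 walk d0:-→d1:-→d2:-→d3:-→d4:-→d5:-→d6:-→d7:-→d8:-→d9:-→d10:-→d11:-→d12:-→d13:-→d14:-→d15:-→d16:H5→d17:-→d18:-→d19:-→d20:-→d21:-→d22:-→d23:-→d24:H5→d25:-→d26:- -> H5
  lookup 208.200.179.48: bits 11010000110010001011001100110000 walk d0:-→d1:-→d2:-→d3:-→d4:-→d5:-→d6:-→d7:-→d8:-→d9:-→d10:-→d11:-→d12:-→d13:-→d14:-→d15:-→d16:H5→d17:-→d18:-→d19:-→d20:-→d21:-→d22:-→d23:-→d24:H5→d25:-→d26:-→d27:-→d28:-→d29:-→d30:-→d31:-→d32:H1 -> H1
  lookup 181.103.67.186: bits 10110101011 walk d0:-→d1:-→d2:-→d3:-→d4:-→d5:-→d6:-→d7:-→d8:H1→d9:-→d10:-→d11:- -> H1
  add 181.127.175.128/28 -> H4 at depth 28
  add 0.0.0.0/0 -> H6 at depth 0
  lookup 181.127.175.129: bits 1011010101111111101011111000 walk d0:H6→d1:-→d2:-→d3:-→d4:-→d5:-→d6:-→d7:-→d8:H1→d9:-→d10:-→d11:-→d12:-→d13:-→d14:-→d15:-→d16:H4→d17:-→d18:-→d19:-→d20:-→d21:-→d22:-→d23:-→d24:-→d25:-→d26:-→d27:-→d28:H4 -> H4
  add 208.200.0.0/16 -> H1 at depth 16
  add 0.0.0.0/0 -> H6 at depth 0
  lookup 208.200.179.48: bits 11010000110010001011001100110000 walk d0:H6→d1:-→d2:-→d3:-→d4:-→d5:-→d6:-→d7:-→d8:-→d9:-→d10:-→d11:-→d12:-→d13:-→d14:-→d15:-→d16:H1→d17:-→d18:-→d19:-→d20:-→d21:-→d22:-→d23:-→d24:H5→d25:-→d26:-→d27:-→d28:-→d29:-→d30:-→d31:-→d32:H1 -> H1
  lookup 208.200.179.100: bits 1101000011001000101100110 walk d0:H6→d1:-→d2:-→d3:-→d4:-→d5:-→d6:-→d7:-→d8:-→d9:-→d10:-→d11:-→d12:-→d13:-→d14:-→d15:-→d16:H1→d17:-→d18:-→d19:-→d20:-→d21:-→d22:-→d23:-→d24:H5→d25:- -> H5
  lookup 208.200.179.48: bits 11010000110010001011001100110000 walk d0:H6→d1:-→d2:-→d3:-→d4:-→d5:-→d6:-→d7:-→d8:-→d9:-→d10:-→d11:-→d12:-→d13:-→d14:-→d15:-→d16:H1→d17:-→d18:-→d19:-→d20:-→d21:-→d22:-→d23:-→d24:H5→d25:-→d26:-→d27:-→d28:-→d29:-→d30:-→d31:-→d32:H1 -> H1
  lookup 181.127.175.128: bits 1011010101111111101011111000 walk d0:H6→d1:-→d2:-→d3:-→d4:-→d5:-→d6:-→d7:-→d8:H1→d9:-→d10:-→d11:-→d12:-→d13:-→d14:-→d15:-→d16:H4→d17:-→d18:-→d19:-→d20:-→d21:-→d22:-→d23:-→d24:-→d25:-→d26:-→d27:-→d28:H4 -> H4
  add 181.112.0.0/12 -> H5 at depth 12
  add 181.127.160.0/20 -> H5 at depth 20
  lookup 181.112.0.7: bits 101101010111 walk d0:H6→d1:-→d2:-→d3:-→d4:-→d5:-→d6:-→d7:-→d8:H1→d9:-→d10:-→d11:-→d12:H5 -> H5
  add 208.200.179.48/28 -> H2 at depth 28
  lookup 208.200.179.49: bits 1101000011001000101100110011000 walk d0:H6→d1:-→d2:-→d3:-→d4:-→d5:-→d6:-→d7:-→d8:-→d9:-→d10:-→d11:-→d12:-→d13:-→d14:-→d15:-→d16:H1→d17:-→d18:-→d19:-→d20:-→d21:-→d22:-→d23:-→d24:H5→d25:-→d26:-→d27:-→d28:H2→d29:-→d30:-→d31:- -> H2
  del 181.127.0.0/16 (clear depth 16)
  add 0.0.0.0/0 -> H1 at depth 0
  del 181.0.0.0/8 (clear depth 8)
  add 181.127.175.128/26 -> H5 at depth 26

== LOOKUPS ==
["H0","H0","H1","H5","no-route","H5","H1","H5","H1","H1","H4","H1","H5","H1","H4","H5","H2"]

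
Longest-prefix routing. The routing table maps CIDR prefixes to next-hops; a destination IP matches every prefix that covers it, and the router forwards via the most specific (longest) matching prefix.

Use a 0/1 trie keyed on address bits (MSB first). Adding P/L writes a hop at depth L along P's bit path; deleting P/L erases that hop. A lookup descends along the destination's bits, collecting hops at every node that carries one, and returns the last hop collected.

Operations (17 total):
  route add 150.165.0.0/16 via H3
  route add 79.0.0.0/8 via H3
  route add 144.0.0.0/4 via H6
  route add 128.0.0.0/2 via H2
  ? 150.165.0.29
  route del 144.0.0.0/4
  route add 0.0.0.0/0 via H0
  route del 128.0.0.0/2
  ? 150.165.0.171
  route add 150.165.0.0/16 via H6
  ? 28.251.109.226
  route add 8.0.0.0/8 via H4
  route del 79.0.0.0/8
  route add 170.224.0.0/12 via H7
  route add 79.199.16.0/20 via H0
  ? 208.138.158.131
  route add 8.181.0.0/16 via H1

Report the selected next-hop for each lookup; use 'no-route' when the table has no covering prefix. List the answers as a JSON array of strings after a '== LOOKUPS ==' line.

Apply in order:
  add 150.165.0.0/16 -> H3 at depth 16
  add 79.0.0.0/8 -> H3 at depth 8
  add 144.0.0.0/4 -> H6 at depth 4
  add 128.0.0.0/2 -> H2 at depth 2
  lookup 150.165.0.29: bits 1001011010100101 walk d0:-→d1:-→d2:H2→d3:-→d4:H6→d5:-→d6:-→d7:-→d8:-→d9:-→d10:-→d11:-→d12:-→d13:-→d14:-→d15:-→d16:H3 -> H3
  del 144.0.0.0/4 (clear depth 4)
  add 0.0.0.0/0 -> H0 at depth 0
  del 128.0.0.0/2 (clear depth 2)
  lookup 150.165.0.171: bits 1001011010100101 walk d0:H0→d1:-→d2:-→d3:-→d4:-→d5:-→d6:-→d7:-→d8:-→d9:-→d10:-→d11:-→d12:-→d13:-→d14:-→d15:-→d16:H3 -> H3
  add 150.165.0.0/16 -> H6 at depth 16
  lookup 28.251.109.226: bits 0 walk d0:H0→d1:- -> H0
  add 8.0.0.0/8 -> H4 at depth 8
  del 79.0.0.0/8 (clear depth 8)
  add 170.224.0.0/12 -> H7 at depth 12
  add 79.199.16.0/20 -> H0 at depth 20
  lookup 208.138.158.131: bits 1 walk d0:H0→d1:- -> H0
  add 8.181.0.0/16 -> H1 at depth 16

== LOOKUPS ==
["H3","H3","H0","H0"]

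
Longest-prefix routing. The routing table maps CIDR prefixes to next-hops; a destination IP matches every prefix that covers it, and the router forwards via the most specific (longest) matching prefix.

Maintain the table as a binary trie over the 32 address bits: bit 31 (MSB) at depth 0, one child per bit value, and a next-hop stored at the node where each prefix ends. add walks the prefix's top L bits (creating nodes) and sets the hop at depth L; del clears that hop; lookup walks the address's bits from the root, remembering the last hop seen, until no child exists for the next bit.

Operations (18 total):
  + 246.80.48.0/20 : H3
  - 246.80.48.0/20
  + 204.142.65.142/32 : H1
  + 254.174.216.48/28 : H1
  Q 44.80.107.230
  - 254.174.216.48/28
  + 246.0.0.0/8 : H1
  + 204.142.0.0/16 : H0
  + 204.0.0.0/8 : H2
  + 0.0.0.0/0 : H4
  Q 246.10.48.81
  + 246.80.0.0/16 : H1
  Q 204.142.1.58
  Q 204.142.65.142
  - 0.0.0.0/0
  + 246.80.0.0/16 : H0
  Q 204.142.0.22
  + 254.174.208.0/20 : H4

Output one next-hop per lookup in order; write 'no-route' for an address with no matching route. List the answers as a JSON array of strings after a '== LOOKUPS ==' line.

Apply in order:
  + 246.80.48.0/20 (H3) depth=20
  - 246.80.48.0/20 clear@20
  + 204.142.65.142/32 (H1) depth=32
  + 254.174.216.48/28 (H1) depth=28
  lookup 44.80.107.230: bits ε walk d0:- -> no-route
  - 254.174.216.48/28 clear@28
  + 246.0.0.0/8 (H1) depth=8
  + 204.142.0.0/16 (H0) depth=16
  + 204.0.0.0/8 (H2) depth=8
  + 0.0.0.0/0 (H4) depth=0
  lookup 246.10.48.81: bits 111101100 walk d0:H4→d1:-→d2:-→d3:-→d4:-→d5:-→d6:-→d7:-→d8:H1→d9:- -> H1
  + 246.80.0.0/16 (H1) depth=16
  lookup 204.142.1.58: bits 11001100100011100 walk d0:H4→d1:-→d2:-→d3:-→d4:-→d5:-→d6:-→d7:-→d8:H2→d9:-→d10:-→d11:-→d12:-→d13:-→d14:-→d15:-→d16:H0→d17:- -> H0
  lookup 204.142.65.142: bits 11001100100011100100000110001110 walk d0:H4→d1:-→d2:-→d3:-→d4:-→d5:-→d6:-→d7:-→d8:H2→d9:-→d10:-→d11:-→d12:-→d13:-→d14:-→d15:-→d16:H0→d17:-→d18:-→d19:-→d20:-→d21:-→d22:-→d23:-→d24:-→d25:-→d26:-→d27:-→d28:-→d29:-→d30:-→d31:-→d32:H1 -> H1
  - 0.0.0.0/0 clear@0
  + 246.80.0.0/16 (H0) depth=16
  lookup 204.142.0.22: bits 11001100100011100 walk d0:-→d1:-→d2:-→d3:-→d4:-→d5:-→d6:-→d7:-→d8:H2→d9:-→d10:-→d11:-→d12:-→d13:-→d14:-→d15:-→d16:H0→d17:- -> H0
  + 254.174.208.0/20 (H4) depth=20

== LOOKUPS ==
["no-route","H1","H0","H1","H0"]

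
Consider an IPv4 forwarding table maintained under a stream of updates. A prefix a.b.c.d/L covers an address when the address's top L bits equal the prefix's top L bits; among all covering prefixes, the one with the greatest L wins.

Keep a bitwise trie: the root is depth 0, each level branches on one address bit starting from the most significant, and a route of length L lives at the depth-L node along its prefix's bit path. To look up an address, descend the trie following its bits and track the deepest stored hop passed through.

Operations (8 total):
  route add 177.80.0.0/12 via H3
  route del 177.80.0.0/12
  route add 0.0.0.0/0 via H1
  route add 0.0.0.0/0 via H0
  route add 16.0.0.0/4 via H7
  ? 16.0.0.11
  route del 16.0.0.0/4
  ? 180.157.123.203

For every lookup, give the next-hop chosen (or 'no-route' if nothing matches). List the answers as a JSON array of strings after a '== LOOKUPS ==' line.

Trace:
  + 177.80.0.0/12 (H3) depth=12
  del 177.80.0.0/12 (clear depth 12)
  + 0.0.0.0/0 (H1) depth=0
  + 0.0.0.0/0 (H0) depth=0
  + 16.0.0.0/4 (H7) depth=4
  ? 16.0.0.11  path d0:H0→d1:-→d2:-→d3:-→d4:H7  best=H7
  del 16.0.0.0/4 (clear depth 4)
  ? 180.157.123.203  path d0:H0→d1:-→d2:-→d3:-→d4:-→d5:-  best=H0

== LOOKUPS ==
["H7","H0"]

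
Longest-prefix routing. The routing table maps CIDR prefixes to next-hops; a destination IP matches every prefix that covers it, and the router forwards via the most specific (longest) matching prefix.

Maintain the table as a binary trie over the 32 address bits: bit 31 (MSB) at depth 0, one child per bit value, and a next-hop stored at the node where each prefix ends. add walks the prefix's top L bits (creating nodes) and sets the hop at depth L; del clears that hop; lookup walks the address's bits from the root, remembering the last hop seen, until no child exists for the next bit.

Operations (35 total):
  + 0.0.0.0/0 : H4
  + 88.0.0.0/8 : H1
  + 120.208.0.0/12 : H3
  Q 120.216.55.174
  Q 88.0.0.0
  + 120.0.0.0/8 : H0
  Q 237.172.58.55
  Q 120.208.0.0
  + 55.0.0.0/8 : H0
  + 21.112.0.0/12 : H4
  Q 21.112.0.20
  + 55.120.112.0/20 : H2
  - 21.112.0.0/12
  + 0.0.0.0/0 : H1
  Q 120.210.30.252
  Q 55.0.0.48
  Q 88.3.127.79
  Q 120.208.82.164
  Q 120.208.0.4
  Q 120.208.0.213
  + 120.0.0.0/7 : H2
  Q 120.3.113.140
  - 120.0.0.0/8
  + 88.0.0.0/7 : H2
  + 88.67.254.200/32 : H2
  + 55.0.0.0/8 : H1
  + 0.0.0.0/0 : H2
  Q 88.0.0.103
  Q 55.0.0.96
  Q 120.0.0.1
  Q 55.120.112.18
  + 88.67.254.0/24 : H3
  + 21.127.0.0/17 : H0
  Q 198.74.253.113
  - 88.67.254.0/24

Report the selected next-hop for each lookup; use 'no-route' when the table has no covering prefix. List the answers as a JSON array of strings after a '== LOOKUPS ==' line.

Process each operation:
  + 0.0.0.0/0 (H4) depth=0
  + 88.0.0.0/8 (H1) depth=8
  + 120.208.0.0/12 (H3) depth=12
  lookup 120.216.55.174: bits 011110001101 walk d0:H4→d1:-→d2:-→d3:-→d4:-→d5:-→d6:-→d7:-→d8:-→d9:-→d10:-→d11:-→d12:H3 -> H3
  lookup 88.0.0.0: bits 01011000 walk d0:H4→d1:-→d2:-→d3:-→d4:-→d5:-→d6:-→d7:-→d8:H1 -> H1
  + 120.0.0.0/8 (H0) depth=8
  lookup 237.172.58.55: bits ε walk d0:H4 -> H4
  lookup 120.208.0.0: bits 011110001101 walk d0:H4→d1:-→d2:-→d3:-→d4:-→d5:-→d6:-→d7:-→d8:H0→d9:-→d10:-→d11:-→d12:H3 -> H3
  + 55.0.0.0/8 (H0) depth=8
  + 21.112.0.0/12 (H4) depth=12
  lookup 21.112.0.20: bits 000101010111 walk d0:H4→d1:-→d2:-→d3:-→d4:-→d5:-→d6:-→d7:-→d8:-→d9:-→d10:-→d11:-→d12:H4 -> H4
  + 55.120.112.0/20 (H2) depth=20
  del 21.112.0.0/12 (clear depth 12)
  + 0.0.0.0/0 (H1) depth=0
  lookup 120.210.30.252: bits 011110001101 walk d0:H1→d1:-→d2:-→d3:-→d4:-→d5:-→d6:-→d7:-→d8:H0→d9:-→d10:-→d11:-→d12:H3 -> H3
  lookup 55.0.0.48: bits 001101110 walk d0:H1→d1:-→d2:-→d3:-→d4:-→d5:-→d6:-→d7:-→d8:H0→d9:- -> H0
  lookup 88.3.127.79: bits 01011000 walk d0:H1→d1:-→d2:-→d3:-→d4:-→d5:-→d6:-→d7:-→d8:H1 -> H1
  lookup 120.208.82.164: bits 011110001101 walk d0:H1→d1:-→d2:-→d3:-→d4:-→d5:-→d6:-→d7:-→d8:H0→d9:-→d10:-→d11:-→d12:H3 -> H3
  lookup 120.208.0.4: bits 011110001101 walk d0:H1→d1:-→d2:-→d3:-→d4:-→d5:-→d6:-→d7:-→d8:H0→d9:-→d10:-→d11:-→d12:H3 -> H3
  lookup 120.208.0.213: bits 011110001101 walk d0:H1→d1:-→d2:-→d3:-→d4:-→d5:-→d6:-→d7:-→d8:H0→d9:-→d10:-→d11:-→d12:H3 -> H3
  + 120.0.0.0/7 (H2) depth=7
  lookup 120.3.113.140: bits 01111000 walk d0:H1→d1:-→d2:-→d3:-→d4:-→d5:-→d6:-→d7:H2→d8:H0 -> H0
  del 120.0.0.0/8 (clear depth 8)
  + 88.0.0.0/7 (H2) depth=7
  + 88.67.254.200/32 (H2) depth=32
  + 55.0.0.0/8 (H1) depth=8
  + 0.0.0.0/0 (H2) depth=0
  lookup 88.0.0.103: bits 010110000 walk d0:H2→d1:-→d2:-→d3:-→d4:-→d5:-→d6:-→d7:H2→d8:H1→d9:- -> H1
  lookup 55.0.0.96: bits 001101110 walk d0:H2→d1:-→d2:-→d3:-→d4:-→d5:-→d6:-→d7:-→d8:H1→d9:- -> H1
  lookup 120.0.0.1: bits 01111000 walk d0:H2→d1:-→d2:-→d3:-→d4:-→d5:-→d6:-→d7:H2→d8:- -> H2
  lookup 55.120.112.18: bits 00110111011110000111 walk d0:H2→d1:-→d2:-→d3:-→d4:-→d5:-→d6:-→d7:-→d8:H1→d9:-→d10:-→d11:-→d12:-→d13:-→d14:-→d15:-→d16:-→d17:-→d18:-→d19:-→d20:H2 -> H2
  + 88.67.254.0/24 (H3) depth=24
  + 21.127.0.0/17 (H0) depth=17
  lookup 198.74.253.113: bits ε walk d0:H2 -> H2
  del 88.67.254.0/24 (clear depth 24)

== LOOKUPS ==
["H3","H1","H4","H3","H4","H3","H0","H1","H3","H3","H3","H0","H1","H1","H2","H2","H2"]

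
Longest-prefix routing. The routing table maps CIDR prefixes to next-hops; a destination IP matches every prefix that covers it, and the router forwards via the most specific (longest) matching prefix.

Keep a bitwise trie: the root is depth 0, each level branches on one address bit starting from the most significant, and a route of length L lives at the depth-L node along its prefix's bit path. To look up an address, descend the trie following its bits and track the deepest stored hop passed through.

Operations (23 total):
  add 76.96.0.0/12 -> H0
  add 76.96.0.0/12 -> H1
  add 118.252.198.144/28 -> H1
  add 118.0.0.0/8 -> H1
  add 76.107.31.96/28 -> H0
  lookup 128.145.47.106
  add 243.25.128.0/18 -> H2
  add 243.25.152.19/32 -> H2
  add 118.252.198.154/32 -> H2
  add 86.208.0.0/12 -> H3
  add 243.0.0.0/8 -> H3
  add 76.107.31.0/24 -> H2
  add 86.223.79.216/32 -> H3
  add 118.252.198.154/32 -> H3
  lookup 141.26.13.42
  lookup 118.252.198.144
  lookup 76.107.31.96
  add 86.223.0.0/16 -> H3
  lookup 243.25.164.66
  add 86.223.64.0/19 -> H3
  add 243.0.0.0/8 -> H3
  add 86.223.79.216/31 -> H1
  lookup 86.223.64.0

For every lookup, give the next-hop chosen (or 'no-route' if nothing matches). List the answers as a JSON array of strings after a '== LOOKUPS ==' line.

Trace:
  + 76.96.0.0/12 (H0) depth=12
  + 76.96.0.0/12 (H1) depth=12
  + 118.252.198.144/28 (H1) depth=28
  + 118.0.0.0/8 (H1) depth=8
  + 76.107.31.96/28 (H0) depth=28
  ? 128.145.47.106  path d0:-  best=no-route
  + 243.25.128.0/18 (H2) depth=18
  + 243.25.152.19/32 (H2) depth=32
  + 118.252.198.154/32 (H2) depth=32
  + 86.208.0.0/12 (H3) depth=12
  + 243.0.0.0/8 (H3) depth=8
  + 76.107.31.0/24 (H2) depth=24
  + 86.223.79.216/32 (H3) depth=32
  + 118.252.198.154/32 (H3) depth=32
  ? 141.26.13.42  path d0:-→d1:-  best=no-route
  ? 118.252.198.144  path d0:-→d1:-→d2:-→d3:-→d4:-→d5:-→d6:-→d7:-→d8:H1→d9:-→d10:-→d11:-→d12:-→d13:-→d14:-→d15:-→d16:-→d17:-→d18:-→d19:-→d20:-→d21:-→d22:-→d23:-→d24:-→d25:-→d26:-→d27:-→d28:H1  best=H1
  ? 76.107.31.96  path d0:-→d1:-→d2:-→d3:-→d4:-→d5:-→d6:-→d7:-→d8:-→d9:-→d10:-→d11:-→d12:H1→d13:-→d14:-→d15:-→d16:-→d17:-→d18:-→d19:-→d20:-→d21:-→d22:-→d23:-→d24:H2→d25:-→d26:-→d27:-→d28:H0  best=H0
  + 86.223.0.0/16 (H3) depth=16
  ? 243.25.164.66  path d0:-→d1:-→d2:-→d3:-→d4:-→d5:-→d6:-→d7:-→d8:H3→d9:-→d10:-→d11:-→d12:-→d13:-→d14:-→d15:-→d16:-→d17:-→d18:H2  best=H2
  + 86.223.64.0/19 (H3) depth=19
  + 243.0.0.0/8 (H3) depth=8
  + 86.223.79.216/31 (H1) depth=31
  ? 86.223.64.0  path d0:-→d1:-→d2:-→d3:-→d4:-→d5:-→d6:-→d7:-→d8:-→d9:-→d10:-→d11:-→d12:H3→d13:-→d14:-→d15:-→d16:H3→d17:-→d18:-→d19:H3→d20:-  best=H3

== LOOKUPS ==
["no-route","no-route","H1","H0","H2","H3"]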